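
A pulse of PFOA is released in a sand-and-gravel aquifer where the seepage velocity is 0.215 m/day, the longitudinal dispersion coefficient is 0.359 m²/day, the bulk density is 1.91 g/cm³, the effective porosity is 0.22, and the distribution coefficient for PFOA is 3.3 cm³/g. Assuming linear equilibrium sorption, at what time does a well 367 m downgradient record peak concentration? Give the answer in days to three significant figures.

Retardation factor R = 1 + ρ_b·K_d/n = 1 + 1.91 × 3.3/0.22 = 29.65.
Sorption retards both mechanisms: v_R = v/R = 0.007251 m/day, D_R = D/R = 0.01211 m²/day.
Peak time from v_R²t² + 2D_R t − x² = 0: t = (√(D_R² + v_R²x²) − D_R)/v_R².
√(D_R² + v_R²x²) = √(0.01211² + 0.007251² × 367²) = 2.661; v_R² = 5.258e-05.
t = (2.661 − 0.01211)/5.258e-05 = 50400 days.

50400 days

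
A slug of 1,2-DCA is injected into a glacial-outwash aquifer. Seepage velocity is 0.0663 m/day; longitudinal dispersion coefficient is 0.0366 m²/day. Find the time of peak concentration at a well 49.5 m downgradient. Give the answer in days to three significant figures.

For the 1D instantaneous-source solution, setting ∂C/∂t = 0 at fixed x gives v²t² + 2Dt − x² = 0, so t = (√(D² + v²x²) − D)/v².
√(D² + v²x²) = √(0.0366² + 0.0663² × 49.5²) = 3.282; v² = 0.00439569.
t = (3.282 − 0.0366)/0.00439569 = 738 days (vs. the pure-advection estimate x/v = 747 d).

738 days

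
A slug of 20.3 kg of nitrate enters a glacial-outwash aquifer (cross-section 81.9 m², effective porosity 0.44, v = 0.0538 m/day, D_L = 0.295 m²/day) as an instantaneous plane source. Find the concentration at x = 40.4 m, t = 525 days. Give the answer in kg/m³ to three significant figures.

For an instantaneous plane source, C(x,t) = M/(n_e·A·√(4πDt)) · exp(−(x−vt)²/(4Dt)), with n_e·A the pore (flow) area.
Plume center vt = 0.0538 × 525 = 28.245 m, so the well at 40.4 m is 12.155 m downgradient of the peak.
√(4πDt) = 44.12 m, giving peak height M/(n_e·A·√(4πDt)) = 20.3/(0.44 × 81.9 × 44.12) = 0.01277 kg/m³.
(x−vt)²/(4Dt) = (12.155)²/(4 × 0.295 × 525) = 0.2385; exp(−0.2385) = 0.7878.
C = 0.01277 × 0.7878 = 0.0101 kg/m³.

0.0101 kg/m³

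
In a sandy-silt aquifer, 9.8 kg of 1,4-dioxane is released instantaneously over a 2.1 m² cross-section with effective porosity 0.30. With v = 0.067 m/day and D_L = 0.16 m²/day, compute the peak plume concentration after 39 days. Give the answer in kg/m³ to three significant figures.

1.76 kg/m³

The peak of an instantaneous 1D plume sits at x = vt; there the Gaussian factor is 1 and C_max = M/(n_e·A·√(4πDt)), where n_e·A is the pore area the mass is dissolved in.
√(4πDt) = √(4π × 0.16 × 39) = 8.855 m, so C_max = 9.8/(0.30 × 2.1 × 8.855) = 1.76 kg/m³.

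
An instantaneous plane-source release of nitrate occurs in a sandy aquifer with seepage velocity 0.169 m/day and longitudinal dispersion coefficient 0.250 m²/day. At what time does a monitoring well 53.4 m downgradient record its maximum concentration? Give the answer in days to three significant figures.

307 days

For the 1D instantaneous-source solution, setting ∂C/∂t = 0 at fixed x gives v²t² + 2Dt − x² = 0, so t = (√(D² + v²x²) − D)/v².
√(D² + v²x²) = √(0.250² + 0.169² × 53.4²) = 9.028; v² = 0.028561.
t = (9.028 − 0.250)/0.028561 = 307 days (vs. the pure-advection estimate x/v = 316 d).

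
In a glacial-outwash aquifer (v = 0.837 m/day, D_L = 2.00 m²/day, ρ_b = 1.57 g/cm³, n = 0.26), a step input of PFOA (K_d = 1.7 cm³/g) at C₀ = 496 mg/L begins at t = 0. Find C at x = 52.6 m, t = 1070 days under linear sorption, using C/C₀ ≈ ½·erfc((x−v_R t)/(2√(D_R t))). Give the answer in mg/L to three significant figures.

454 mg/L

Retardation factor R = 1 + ρ_b·K_d/n = 1 + 1.57 × 1.7/0.26 = 11.27.
Sorption retards both mechanisms: v_R = v/R = 0.07427 m/day, D_R = D/R = 0.1775 m²/day.
v_R·t = 0.07427 × 1070 = 79.4689 m; 2√(D_R t) = 27.56 m; argument = (52.6 − 79.4689)/27.56 = -0.9749.
C = C₀ × ½·erfc(-0.9749) = 496 × 0.9160 = 454 mg/L.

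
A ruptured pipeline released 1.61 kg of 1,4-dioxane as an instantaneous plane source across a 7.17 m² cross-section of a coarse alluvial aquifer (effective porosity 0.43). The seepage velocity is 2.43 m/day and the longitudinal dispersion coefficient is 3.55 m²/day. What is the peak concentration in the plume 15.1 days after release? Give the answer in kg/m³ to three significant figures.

0.0201 kg/m³

The peak of an instantaneous 1D plume sits at x = vt; there the Gaussian factor is 1 and C_max = M/(n_e·A·√(4πDt)), where n_e·A is the pore area the mass is dissolved in.
√(4πDt) = √(4π × 3.55 × 15.1) = 25.95 m, so C_max = 1.61/(0.43 × 7.17 × 25.95) = 0.0201 kg/m³.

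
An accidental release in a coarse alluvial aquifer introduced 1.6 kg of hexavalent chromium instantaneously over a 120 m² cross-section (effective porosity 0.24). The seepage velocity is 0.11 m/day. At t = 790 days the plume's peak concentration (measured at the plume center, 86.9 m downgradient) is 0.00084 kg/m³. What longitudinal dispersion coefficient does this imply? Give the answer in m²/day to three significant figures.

0.441 m²/day

At the plume center C_max = M/(n_e·A·√(4πDt)), so D = M²/(4πt·(n_e·A·C_max)²).
n_e·A·C_max = 0.24 × 120 × 0.00084 = 0.02419 kg/m.
D = 1.6²/(4π × 790 × 0.02419²) = 0.441 m²/day.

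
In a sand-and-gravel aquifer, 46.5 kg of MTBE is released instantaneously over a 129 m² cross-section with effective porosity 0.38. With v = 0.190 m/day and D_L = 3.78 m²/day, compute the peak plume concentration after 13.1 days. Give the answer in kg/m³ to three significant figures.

0.0380 kg/m³

The peak of an instantaneous 1D plume sits at x = vt; there the Gaussian factor is 1 and C_max = M/(n_e·A·√(4πDt)), where n_e·A is the pore area the mass is dissolved in.
√(4πDt) = √(4π × 3.78 × 13.1) = 24.95 m, so C_max = 46.5/(0.38 × 129 × 24.95) = 0.0380 kg/m³.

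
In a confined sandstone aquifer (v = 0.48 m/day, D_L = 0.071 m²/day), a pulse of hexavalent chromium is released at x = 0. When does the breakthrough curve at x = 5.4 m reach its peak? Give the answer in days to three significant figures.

For the 1D instantaneous-source solution, setting ∂C/∂t = 0 at fixed x gives v²t² + 2Dt − x² = 0, so t = (√(D² + v²x²) − D)/v².
√(D² + v²x²) = √(0.071² + 0.48² × 5.4²) = 2.593; v² = 0.2304.
t = (2.593 − 0.071)/0.2304 = 10.9 days (vs. the pure-advection estimate x/v = 11.3 d).

10.9 days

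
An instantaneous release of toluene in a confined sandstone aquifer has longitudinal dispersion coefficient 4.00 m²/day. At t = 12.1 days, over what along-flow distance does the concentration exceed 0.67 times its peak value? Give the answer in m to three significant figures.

The plume is Gaussian with σ = √(2Dt) = √(2 × 4.00 × 12.1) = 9.839 m.
C/C_peak = exp(−Δx²/(2σ²)) = 0.67 ⇒ Δx = σ·√(−2 ln 0.67) = 9.839 × 0.8950 = 8.806 m.
Width = 2Δx = 17.6 m.

17.6 m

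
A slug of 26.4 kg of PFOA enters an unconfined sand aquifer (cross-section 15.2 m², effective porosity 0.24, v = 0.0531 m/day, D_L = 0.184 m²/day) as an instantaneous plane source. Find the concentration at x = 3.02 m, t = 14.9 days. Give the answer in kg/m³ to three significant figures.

For an instantaneous plane source, C(x,t) = M/(n_e·A·√(4πDt)) · exp(−(x−vt)²/(4Dt)), with n_e·A the pore (flow) area.
Plume center vt = 0.0531 × 14.9 = 0.79119 m, so the well at 3.02 m is 2.22881 m downgradient of the peak.
√(4πDt) = 5.870 m, giving peak height M/(n_e·A·√(4πDt)) = 26.4/(0.24 × 15.2 × 5.870) = 1.233 kg/m³.
(x−vt)²/(4Dt) = (2.22881)²/(4 × 0.184 × 14.9) = 0.4530; exp(−0.4530) = 0.6357.
C = 1.233 × 0.6357 = 0.784 kg/m³.

0.784 kg/m³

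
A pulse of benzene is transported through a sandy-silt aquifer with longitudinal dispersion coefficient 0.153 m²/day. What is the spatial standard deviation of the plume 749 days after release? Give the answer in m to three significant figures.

15.1 m

Dispersive spreading gives a Gaussian with σ² = 2Dt; advection only shifts the center.
σ = √(2 × 0.153 × 749) = 15.1 m.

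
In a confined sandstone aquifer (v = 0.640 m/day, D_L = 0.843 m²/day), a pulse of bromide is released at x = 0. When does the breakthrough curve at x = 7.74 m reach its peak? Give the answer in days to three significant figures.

For the 1D instantaneous-source solution, setting ∂C/∂t = 0 at fixed x gives v²t² + 2Dt − x² = 0, so t = (√(D² + v²x²) − D)/v².
√(D² + v²x²) = √(0.843² + 0.640² × 7.74²) = 5.025; v² = 0.4096.
t = (5.025 − 0.843)/0.4096 = 10.2 days (vs. the pure-advection estimate x/v = 12.1 d).

10.2 days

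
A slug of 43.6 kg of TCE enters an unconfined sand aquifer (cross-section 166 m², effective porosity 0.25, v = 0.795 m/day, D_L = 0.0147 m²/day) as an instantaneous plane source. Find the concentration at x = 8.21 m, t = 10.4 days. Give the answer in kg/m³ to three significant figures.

0.754 kg/m³

For an instantaneous plane source, C(x,t) = M/(n_e·A·√(4πDt)) · exp(−(x−vt)²/(4Dt)), with n_e·A the pore (flow) area.
Plume center vt = 0.795 × 10.4 = 8.268 m, so the well at 8.21 m is 0.058 m upgradient of the peak.
√(4πDt) = 1.386 m, giving peak height M/(n_e·A·√(4πDt)) = 43.6/(0.25 × 166 × 1.386) = 0.7580 kg/m³.
(x−vt)²/(4Dt) = (-0.058)²/(4 × 0.0147 × 10.4) = 0.005501; exp(−0.005501) = 0.9945.
C = 0.7580 × 0.9945 = 0.754 kg/m³.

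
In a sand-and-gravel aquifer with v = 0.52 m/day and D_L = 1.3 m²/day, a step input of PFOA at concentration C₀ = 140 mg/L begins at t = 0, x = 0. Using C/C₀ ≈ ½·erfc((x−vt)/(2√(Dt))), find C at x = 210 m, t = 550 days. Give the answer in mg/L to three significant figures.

137 mg/L

For a continuous step input, C/C₀ ≈ ½·erfc((x−vt)/(2√(Dt))).
vt = 0.52 × 550 = 286 m and 2√(Dt) = 2√(1.3 × 550) = 53.48 m.
Argument (x−vt)/(2√(Dt)) = (210 − 286)/53.48 = -1.421; ½·erfc(-1.421) = 0.9778.
C = 140 × 0.9778 = 137 mg/L.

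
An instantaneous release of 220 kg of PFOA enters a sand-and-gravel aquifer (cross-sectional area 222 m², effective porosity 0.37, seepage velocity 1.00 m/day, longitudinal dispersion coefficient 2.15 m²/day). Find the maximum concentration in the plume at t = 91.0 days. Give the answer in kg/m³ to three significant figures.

0.0540 kg/m³

The peak of an instantaneous 1D plume sits at x = vt; there the Gaussian factor is 1 and C_max = M/(n_e·A·√(4πDt)), where n_e·A is the pore area the mass is dissolved in.
√(4πDt) = √(4π × 2.15 × 91.0) = 49.58 m, so C_max = 220/(0.37 × 222 × 49.58) = 0.0540 kg/m³.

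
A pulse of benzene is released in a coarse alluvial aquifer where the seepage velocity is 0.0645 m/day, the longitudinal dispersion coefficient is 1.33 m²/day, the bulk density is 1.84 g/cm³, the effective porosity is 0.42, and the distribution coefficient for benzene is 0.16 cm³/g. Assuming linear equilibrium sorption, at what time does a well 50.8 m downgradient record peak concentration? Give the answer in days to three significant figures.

902 days

Retardation factor R = 1 + ρ_b·K_d/n = 1 + 1.84 × 0.16/0.42 = 1.701.
Sorption retards both mechanisms: v_R = v/R = 0.03792 m/day, D_R = D/R = 0.7819 m²/day.
Peak time from v_R²t² + 2D_R t − x² = 0: t = (√(D_R² + v_R²x²) − D_R)/v_R².
√(D_R² + v_R²x²) = √(0.7819² + 0.03792² × 50.8²) = 2.079; v_R² = 0.001438.
t = (2.079 − 0.7819)/0.001438 = 902 days.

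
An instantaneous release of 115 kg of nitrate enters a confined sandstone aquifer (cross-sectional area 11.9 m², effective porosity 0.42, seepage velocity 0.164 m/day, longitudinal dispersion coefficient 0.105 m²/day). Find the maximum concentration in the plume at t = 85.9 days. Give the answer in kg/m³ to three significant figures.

The peak of an instantaneous 1D plume sits at x = vt; there the Gaussian factor is 1 and C_max = M/(n_e·A·√(4πDt)), where n_e·A is the pore area the mass is dissolved in.
√(4πDt) = √(4π × 0.105 × 85.9) = 10.65 m, so C_max = 115/(0.42 × 11.9 × 10.65) = 2.16 kg/m³.

2.16 kg/m³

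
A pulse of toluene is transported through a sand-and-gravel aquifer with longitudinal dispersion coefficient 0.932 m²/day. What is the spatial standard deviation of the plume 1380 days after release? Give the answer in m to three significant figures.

Dispersive spreading gives a Gaussian with σ² = 2Dt; advection only shifts the center.
σ = √(2 × 0.932 × 1380) = 50.7 m.

50.7 m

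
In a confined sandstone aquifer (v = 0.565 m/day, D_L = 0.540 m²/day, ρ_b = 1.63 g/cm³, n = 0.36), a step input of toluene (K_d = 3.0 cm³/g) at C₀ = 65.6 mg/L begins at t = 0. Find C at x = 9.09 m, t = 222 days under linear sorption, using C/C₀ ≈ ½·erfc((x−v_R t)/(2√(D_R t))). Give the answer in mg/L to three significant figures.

Retardation factor R = 1 + ρ_b·K_d/n = 1 + 1.63 × 3.0/0.36 = 14.58.
Sorption retards both mechanisms: v_R = v/R = 0.03875 m/day, D_R = D/R = 0.03704 m²/day.
v_R·t = 0.03875 × 222 = 8.6025 m; 2√(D_R t) = 5.735 m; argument = (9.09 − 8.6025)/5.735 = 0.08500.
C = C₀ × ½·erfc(0.08500) = 65.6 × 0.4522 = 29.7 mg/L.

29.7 mg/L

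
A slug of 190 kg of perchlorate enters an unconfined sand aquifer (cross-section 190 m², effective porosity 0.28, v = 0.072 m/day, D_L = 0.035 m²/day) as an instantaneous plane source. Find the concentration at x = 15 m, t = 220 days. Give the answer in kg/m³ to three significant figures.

For an instantaneous plane source, C(x,t) = M/(n_e·A·√(4πDt)) · exp(−(x−vt)²/(4Dt)), with n_e·A the pore (flow) area.
Plume center vt = 0.072 × 220 = 15.84 m, so the well at 15 m is 0.84 m upgradient of the peak.
√(4πDt) = 9.837 m, giving peak height M/(n_e·A·√(4πDt)) = 190/(0.28 × 190 × 9.837) = 0.3631 kg/m³.
(x−vt)²/(4Dt) = (-0.84)²/(4 × 0.035 × 220) = 0.02291; exp(−0.02291) = 0.9774.
C = 0.3631 × 0.9774 = 0.355 kg/m³.

0.355 kg/m³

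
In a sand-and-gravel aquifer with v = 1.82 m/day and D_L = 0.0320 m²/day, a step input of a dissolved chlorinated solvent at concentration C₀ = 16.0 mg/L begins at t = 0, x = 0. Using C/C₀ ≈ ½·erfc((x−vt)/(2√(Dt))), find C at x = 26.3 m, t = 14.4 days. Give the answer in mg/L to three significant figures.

7.39 mg/L

For a continuous step input, C/C₀ ≈ ½·erfc((x−vt)/(2√(Dt))).
vt = 1.82 × 14.4 = 26.208 m and 2√(Dt) = 2√(0.0320 × 14.4) = 1.358 m.
Argument (x−vt)/(2√(Dt)) = (26.3 − 26.208)/1.358 = 0.06775; ½·erfc(0.06775) = 0.4618.
C = 16.0 × 0.4618 = 7.39 mg/L.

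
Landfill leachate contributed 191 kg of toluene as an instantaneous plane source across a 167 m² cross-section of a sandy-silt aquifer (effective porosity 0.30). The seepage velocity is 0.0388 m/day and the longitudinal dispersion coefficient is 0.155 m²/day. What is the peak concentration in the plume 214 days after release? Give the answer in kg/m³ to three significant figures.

The peak of an instantaneous 1D plume sits at x = vt; there the Gaussian factor is 1 and C_max = M/(n_e·A·√(4πDt)), where n_e·A is the pore area the mass is dissolved in.
√(4πDt) = √(4π × 0.155 × 214) = 20.42 m, so C_max = 191/(0.30 × 167 × 20.42) = 0.187 kg/m³.

0.187 kg/m³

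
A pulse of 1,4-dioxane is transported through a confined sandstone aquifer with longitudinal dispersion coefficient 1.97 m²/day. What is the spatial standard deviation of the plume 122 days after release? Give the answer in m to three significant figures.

Dispersive spreading gives a Gaussian with σ² = 2Dt; advection only shifts the center.
σ = √(2 × 1.97 × 122) = 21.9 m.

21.9 m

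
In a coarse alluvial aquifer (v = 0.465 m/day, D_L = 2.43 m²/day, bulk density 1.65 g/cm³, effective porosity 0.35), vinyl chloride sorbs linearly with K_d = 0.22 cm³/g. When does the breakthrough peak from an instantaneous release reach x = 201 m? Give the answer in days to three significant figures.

Retardation factor R = 1 + ρ_b·K_d/n = 1 + 1.65 × 0.22/0.35 = 2.037.
Sorption retards both mechanisms: v_R = v/R = 0.2283 m/day, D_R = D/R = 1.193 m²/day.
Peak time from v_R²t² + 2D_R t − x² = 0: t = (√(D_R² + v_R²x²) − D_R)/v_R².
√(D_R² + v_R²x²) = √(1.193² + 0.2283² × 201²) = 45.90; v_R² = 0.05212.
t = (45.90 − 1.193)/0.05212 = 858 days.

858 days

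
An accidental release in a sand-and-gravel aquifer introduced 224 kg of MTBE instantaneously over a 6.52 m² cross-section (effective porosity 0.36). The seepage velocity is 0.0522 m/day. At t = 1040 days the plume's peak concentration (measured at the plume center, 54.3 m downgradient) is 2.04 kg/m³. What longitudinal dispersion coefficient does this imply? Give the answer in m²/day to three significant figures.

0.167 m²/day

At the plume center C_max = M/(n_e·A·√(4πDt)), so D = M²/(4πt·(n_e·A·C_max)²).
n_e·A·C_max = 0.36 × 6.52 × 2.04 = 4.788 kg/m.
D = 224²/(4π × 1040 × 4.788²) = 0.167 m²/day.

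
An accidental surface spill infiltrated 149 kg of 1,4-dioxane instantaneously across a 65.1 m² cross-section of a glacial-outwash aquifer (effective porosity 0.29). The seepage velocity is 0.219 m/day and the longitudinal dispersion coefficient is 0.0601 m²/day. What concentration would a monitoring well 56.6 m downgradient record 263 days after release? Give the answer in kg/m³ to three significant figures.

0.551 kg/m³

For an instantaneous plane source, C(x,t) = M/(n_e·A·√(4πDt)) · exp(−(x−vt)²/(4Dt)), with n_e·A the pore (flow) area.
Plume center vt = 0.219 × 263 = 57.597 m, so the well at 56.6 m is 0.997 m upgradient of the peak.
√(4πDt) = 14.09 m, giving peak height M/(n_e·A·√(4πDt)) = 149/(0.29 × 65.1 × 14.09) = 0.5601 kg/m³.
(x−vt)²/(4Dt) = (-0.997)²/(4 × 0.0601 × 263) = 0.01572; exp(−0.01572) = 0.9844.
C = 0.5601 × 0.9844 = 0.551 kg/m³.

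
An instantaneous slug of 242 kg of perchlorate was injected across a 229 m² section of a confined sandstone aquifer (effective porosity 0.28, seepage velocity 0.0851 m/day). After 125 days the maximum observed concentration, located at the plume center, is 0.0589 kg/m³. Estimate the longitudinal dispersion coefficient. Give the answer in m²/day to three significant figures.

2.61 m²/day

At the plume center C_max = M/(n_e·A·√(4πDt)), so D = M²/(4πt·(n_e·A·C_max)²).
n_e·A·C_max = 0.28 × 229 × 0.0589 = 3.777 kg/m.
D = 242²/(4π × 125 × 3.777²) = 2.61 m²/day.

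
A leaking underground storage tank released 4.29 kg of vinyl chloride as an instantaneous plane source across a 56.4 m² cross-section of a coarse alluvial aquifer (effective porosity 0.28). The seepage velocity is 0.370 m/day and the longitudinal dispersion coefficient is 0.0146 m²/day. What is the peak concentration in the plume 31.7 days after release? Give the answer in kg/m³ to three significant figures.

0.113 kg/m³

The peak of an instantaneous 1D plume sits at x = vt; there the Gaussian factor is 1 and C_max = M/(n_e·A·√(4πDt)), where n_e·A is the pore area the mass is dissolved in.
√(4πDt) = √(4π × 0.0146 × 31.7) = 2.412 m, so C_max = 4.29/(0.28 × 56.4 × 2.412) = 0.113 kg/m³.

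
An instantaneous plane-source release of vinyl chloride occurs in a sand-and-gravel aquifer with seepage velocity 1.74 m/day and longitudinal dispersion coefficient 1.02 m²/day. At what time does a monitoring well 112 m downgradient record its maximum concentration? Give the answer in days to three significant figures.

For the 1D instantaneous-source solution, setting ∂C/∂t = 0 at fixed x gives v²t² + 2Dt − x² = 0, so t = (√(D² + v²x²) − D)/v².
√(D² + v²x²) = √(1.02² + 1.74² × 112²) = 194.9; v² = 3.0276.
t = (194.9 − 1.02)/3.0276 = 64.0 days (vs. the pure-advection estimate x/v = 64.4 d).

64.0 days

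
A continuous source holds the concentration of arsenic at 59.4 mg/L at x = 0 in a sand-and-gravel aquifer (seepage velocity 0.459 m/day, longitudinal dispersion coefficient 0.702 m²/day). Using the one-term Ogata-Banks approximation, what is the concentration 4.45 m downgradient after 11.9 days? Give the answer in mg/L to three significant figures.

For a continuous step input, C/C₀ ≈ ½·erfc((x−vt)/(2√(Dt))).
vt = 0.459 × 11.9 = 5.4621 m and 2√(Dt) = 2√(0.702 × 11.9) = 5.781 m.
Argument (x−vt)/(2√(Dt)) = (4.45 − 5.4621)/5.781 = -0.1751; ½·erfc(-0.1751) = 0.5978.
C = 59.4 × 0.5978 = 35.5 mg/L.

35.5 mg/L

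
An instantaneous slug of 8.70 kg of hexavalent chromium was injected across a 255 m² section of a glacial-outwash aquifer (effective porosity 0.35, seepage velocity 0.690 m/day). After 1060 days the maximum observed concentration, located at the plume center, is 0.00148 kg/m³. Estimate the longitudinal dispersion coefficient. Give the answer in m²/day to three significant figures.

0.326 m²/day

At the plume center C_max = M/(n_e·A·√(4πDt)), so D = M²/(4πt·(n_e·A·C_max)²).
n_e·A·C_max = 0.35 × 255 × 0.00148 = 0.1321 kg/m.
D = 8.70²/(4π × 1060 × 0.1321²) = 0.326 m²/day.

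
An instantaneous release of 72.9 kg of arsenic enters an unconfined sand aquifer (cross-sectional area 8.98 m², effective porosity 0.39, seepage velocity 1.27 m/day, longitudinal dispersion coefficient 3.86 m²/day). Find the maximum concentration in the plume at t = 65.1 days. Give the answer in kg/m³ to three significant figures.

0.370 kg/m³

The peak of an instantaneous 1D plume sits at x = vt; there the Gaussian factor is 1 and C_max = M/(n_e·A·√(4πDt)), where n_e·A is the pore area the mass is dissolved in.
√(4πDt) = √(4π × 3.86 × 65.1) = 56.19 m, so C_max = 72.9/(0.39 × 8.98 × 56.19) = 0.370 kg/m³.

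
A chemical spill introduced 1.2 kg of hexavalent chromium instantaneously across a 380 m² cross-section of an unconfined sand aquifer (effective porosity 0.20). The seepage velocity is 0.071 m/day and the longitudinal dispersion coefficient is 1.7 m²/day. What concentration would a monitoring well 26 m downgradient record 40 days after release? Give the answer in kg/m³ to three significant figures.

For an instantaneous plane source, C(x,t) = M/(n_e·A·√(4πDt)) · exp(−(x−vt)²/(4Dt)), with n_e·A the pore (flow) area.
Plume center vt = 0.071 × 40 = 2.84 m, so the well at 26 m is 23.16 m downgradient of the peak.
√(4πDt) = 29.23 m, giving peak height M/(n_e·A·√(4πDt)) = 1.2/(0.20 × 380 × 29.23) = 0.0005402 kg/m³.
(x−vt)²/(4Dt) = (23.16)²/(4 × 1.7 × 40) = 1.972; exp(−1.972) = 0.1392.
C = 0.0005402 × 0.1392 = 7.52e-05 kg/m³.

7.52e-05 kg/m³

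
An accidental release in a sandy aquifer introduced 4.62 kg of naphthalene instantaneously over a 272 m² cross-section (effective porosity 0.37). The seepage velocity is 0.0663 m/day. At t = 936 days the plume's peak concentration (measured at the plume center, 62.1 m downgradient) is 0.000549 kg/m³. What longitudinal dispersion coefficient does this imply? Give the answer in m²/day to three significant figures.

0.594 m²/day

At the plume center C_max = M/(n_e·A·√(4πDt)), so D = M²/(4πt·(n_e·A·C_max)²).
n_e·A·C_max = 0.37 × 272 × 0.000549 = 0.05525 kg/m.
D = 4.62²/(4π × 936 × 0.05525²) = 0.594 m²/day.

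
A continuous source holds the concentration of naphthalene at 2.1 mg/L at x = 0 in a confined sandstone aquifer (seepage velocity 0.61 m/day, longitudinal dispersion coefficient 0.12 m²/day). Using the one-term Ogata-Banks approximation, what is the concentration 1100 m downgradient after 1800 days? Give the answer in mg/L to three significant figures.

0.970 mg/L

For a continuous step input, C/C₀ ≈ ½·erfc((x−vt)/(2√(Dt))).
vt = 0.61 × 1800 = 1098 m and 2√(Dt) = 2√(0.12 × 1800) = 29.39 m.
Argument (x−vt)/(2√(Dt)) = (1100 − 1098)/29.39 = 0.06805; ½·erfc(0.06805) = 0.4617.
C = 2.1 × 0.4617 = 0.970 mg/L.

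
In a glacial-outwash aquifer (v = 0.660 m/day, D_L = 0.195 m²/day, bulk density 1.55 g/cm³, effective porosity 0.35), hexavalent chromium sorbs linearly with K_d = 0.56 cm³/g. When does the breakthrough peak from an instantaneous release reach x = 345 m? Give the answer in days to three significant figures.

Retardation factor R = 1 + ρ_b·K_d/n = 1 + 1.55 × 0.56/0.35 = 3.480.
Sorption retards both mechanisms: v_R = v/R = 0.1897 m/day, D_R = D/R = 0.05603 m²/day.
Peak time from v_R²t² + 2D_R t − x² = 0: t = (√(D_R² + v_R²x²) − D_R)/v_R².
√(D_R² + v_R²x²) = √(0.05603² + 0.1897² × 345²) = 65.45; v_R² = 0.03599.
t = (65.45 − 0.05603)/0.03599 = 1820 days.

1820 days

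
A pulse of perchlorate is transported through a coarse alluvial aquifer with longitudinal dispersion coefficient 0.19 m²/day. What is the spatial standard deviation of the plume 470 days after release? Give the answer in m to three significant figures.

Dispersive spreading gives a Gaussian with σ² = 2Dt; advection only shifts the center.
σ = √(2 × 0.19 × 470) = 13.4 m.

13.4 m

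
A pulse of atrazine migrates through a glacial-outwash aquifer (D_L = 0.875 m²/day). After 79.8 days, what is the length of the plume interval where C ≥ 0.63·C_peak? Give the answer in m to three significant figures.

22.7 m

The plume is Gaussian with σ = √(2Dt) = √(2 × 0.875 × 79.8) = 11.82 m.
C/C_peak = exp(−Δx²/(2σ²)) = 0.63 ⇒ Δx = σ·√(−2 ln 0.63) = 11.82 × 0.9613 = 11.36 m.
Width = 2Δx = 22.7 m.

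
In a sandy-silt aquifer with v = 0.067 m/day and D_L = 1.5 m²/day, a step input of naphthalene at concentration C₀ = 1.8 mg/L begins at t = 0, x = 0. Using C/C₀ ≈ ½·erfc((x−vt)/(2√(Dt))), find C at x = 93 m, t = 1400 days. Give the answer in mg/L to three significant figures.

For a continuous step input, C/C₀ ≈ ½·erfc((x−vt)/(2√(Dt))).
vt = 0.067 × 1400 = 93.8 m and 2√(Dt) = 2√(1.5 × 1400) = 91.65 m.
Argument (x−vt)/(2√(Dt)) = (93 − 93.8)/91.65 = -0.008729; ½·erfc(-0.008729) = 0.5049.
C = 1.8 × 0.5049 = 0.909 mg/L.

0.909 mg/L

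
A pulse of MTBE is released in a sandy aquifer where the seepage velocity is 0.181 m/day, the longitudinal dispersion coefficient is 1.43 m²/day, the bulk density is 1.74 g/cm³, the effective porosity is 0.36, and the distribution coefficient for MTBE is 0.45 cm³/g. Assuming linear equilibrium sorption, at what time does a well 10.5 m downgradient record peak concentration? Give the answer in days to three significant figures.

Retardation factor R = 1 + ρ_b·K_d/n = 1 + 1.74 × 0.45/0.36 = 3.175.
Sorption retards both mechanisms: v_R = v/R = 0.05701 m/day, D_R = D/R = 0.4504 m²/day.
Peak time from v_R²t² + 2D_R t − x² = 0: t = (√(D_R² + v_R²x²) − D_R)/v_R².
√(D_R² + v_R²x²) = √(0.4504² + 0.05701² × 10.5²) = 0.7491; v_R² = 0.003250.
t = (0.7491 − 0.4504)/0.003250 = 91.9 days.

91.9 days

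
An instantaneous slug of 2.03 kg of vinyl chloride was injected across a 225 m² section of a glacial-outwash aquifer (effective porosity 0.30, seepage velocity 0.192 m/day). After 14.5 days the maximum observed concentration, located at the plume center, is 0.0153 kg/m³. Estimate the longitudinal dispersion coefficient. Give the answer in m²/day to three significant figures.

0.0212 m²/day

At the plume center C_max = M/(n_e·A·√(4πDt)), so D = M²/(4πt·(n_e·A·C_max)²).
n_e·A·C_max = 0.30 × 225 × 0.0153 = 1.033 kg/m.
D = 2.03²/(4π × 14.5 × 1.033²) = 0.0212 m²/day.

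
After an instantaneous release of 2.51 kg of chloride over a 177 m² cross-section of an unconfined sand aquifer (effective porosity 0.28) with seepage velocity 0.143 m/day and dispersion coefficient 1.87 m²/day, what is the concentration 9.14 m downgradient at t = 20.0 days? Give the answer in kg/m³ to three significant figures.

0.00179 kg/m³

For an instantaneous plane source, C(x,t) = M/(n_e·A·√(4πDt)) · exp(−(x−vt)²/(4Dt)), with n_e·A the pore (flow) area.
Plume center vt = 0.143 × 20.0 = 2.86 m, so the well at 9.14 m is 6.28 m downgradient of the peak.
√(4πDt) = 21.68 m, giving peak height M/(n_e·A·√(4πDt)) = 2.51/(0.28 × 177 × 21.68) = 0.002336 kg/m³.
(x−vt)²/(4Dt) = (6.28)²/(4 × 1.87 × 20.0) = 0.2636; exp(−0.2636) = 0.7683.
C = 0.002336 × 0.7683 = 0.00179 kg/m³.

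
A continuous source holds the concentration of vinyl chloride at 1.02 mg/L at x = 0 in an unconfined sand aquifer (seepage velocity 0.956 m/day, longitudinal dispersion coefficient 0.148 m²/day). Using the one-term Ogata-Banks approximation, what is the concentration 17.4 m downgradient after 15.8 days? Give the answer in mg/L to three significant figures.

0.147 mg/L

For a continuous step input, C/C₀ ≈ ½·erfc((x−vt)/(2√(Dt))).
vt = 0.956 × 15.8 = 15.1048 m and 2√(Dt) = 2√(0.148 × 15.8) = 3.058 m.
Argument (x−vt)/(2√(Dt)) = (17.4 − 15.1048)/3.058 = 0.7506; ½·erfc(0.7506) = 0.1442.
C = 1.02 × 0.1442 = 0.147 mg/L.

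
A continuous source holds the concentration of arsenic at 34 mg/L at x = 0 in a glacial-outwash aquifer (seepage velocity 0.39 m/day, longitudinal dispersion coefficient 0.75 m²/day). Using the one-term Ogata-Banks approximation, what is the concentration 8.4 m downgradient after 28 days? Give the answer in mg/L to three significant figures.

For a continuous step input, C/C₀ ≈ ½·erfc((x−vt)/(2√(Dt))).
vt = 0.39 × 28 = 10.92 m and 2√(Dt) = 2√(0.75 × 28) = 9.165 m.
Argument (x−vt)/(2√(Dt)) = (8.4 − 10.92)/9.165 = -0.2750; ½·erfc(-0.2750) = 0.6513.
C = 34 × 0.6513 = 22.1 mg/L.

22.1 mg/L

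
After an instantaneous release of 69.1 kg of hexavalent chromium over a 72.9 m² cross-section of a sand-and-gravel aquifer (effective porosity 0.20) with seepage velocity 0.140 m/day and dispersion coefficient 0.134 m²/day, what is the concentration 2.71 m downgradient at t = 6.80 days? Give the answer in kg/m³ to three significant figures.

0.600 kg/m³

For an instantaneous plane source, C(x,t) = M/(n_e·A·√(4πDt)) · exp(−(x−vt)²/(4Dt)), with n_e·A the pore (flow) area.
Plume center vt = 0.140 × 6.80 = 0.952 m, so the well at 2.71 m is 1.758 m downgradient of the peak.
√(4πDt) = 3.384 m, giving peak height M/(n_e·A·√(4πDt)) = 69.1/(0.20 × 72.9 × 3.384) = 1.401 kg/m³.
(x−vt)²/(4Dt) = (1.758)²/(4 × 0.134 × 6.80) = 0.8479; exp(−0.8479) = 0.4283.
C = 1.401 × 0.4283 = 0.600 kg/m³.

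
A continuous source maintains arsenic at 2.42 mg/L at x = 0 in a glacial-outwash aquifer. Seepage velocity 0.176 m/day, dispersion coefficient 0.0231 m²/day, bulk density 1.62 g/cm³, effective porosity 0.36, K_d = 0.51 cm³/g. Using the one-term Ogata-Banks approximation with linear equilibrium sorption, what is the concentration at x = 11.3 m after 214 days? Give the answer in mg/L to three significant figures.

Retardation factor R = 1 + ρ_b·K_d/n = 1 + 1.62 × 0.51/0.36 = 3.295.
Sorption retards both mechanisms: v_R = v/R = 0.05341 m/day, D_R = D/R = 0.007011 m²/day.
v_R·t = 0.05341 × 214 = 11.42974 m; 2√(D_R t) = 2.450 m; argument = (11.3 − 11.42974)/2.450 = -0.05296.
C = C₀ × ½·erfc(-0.05296) = 2.42 × 0.5299 = 1.28 mg/L.

1.28 mg/L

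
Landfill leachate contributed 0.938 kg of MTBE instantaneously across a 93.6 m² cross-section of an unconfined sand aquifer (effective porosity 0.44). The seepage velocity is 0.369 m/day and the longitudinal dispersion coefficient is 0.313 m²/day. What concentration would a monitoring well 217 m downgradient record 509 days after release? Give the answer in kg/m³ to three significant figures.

0.000134 kg/m³

For an instantaneous plane source, C(x,t) = M/(n_e·A·√(4πDt)) · exp(−(x−vt)²/(4Dt)), with n_e·A the pore (flow) area.
Plume center vt = 0.369 × 509 = 187.821 m, so the well at 217 m is 29.179 m downgradient of the peak.
√(4πDt) = 44.74 m, giving peak height M/(n_e·A·√(4πDt)) = 0.938/(0.44 × 93.6 × 44.74) = 0.0005091 kg/m³.
(x−vt)²/(4Dt) = (29.179)²/(4 × 0.313 × 509) = 1.336; exp(−1.336) = 0.2629.
C = 0.0005091 × 0.2629 = 0.000134 kg/m³.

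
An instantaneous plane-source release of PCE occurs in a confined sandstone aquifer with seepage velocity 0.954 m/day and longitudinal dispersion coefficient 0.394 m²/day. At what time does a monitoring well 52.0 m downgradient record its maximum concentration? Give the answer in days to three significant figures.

54.1 days

For the 1D instantaneous-source solution, setting ∂C/∂t = 0 at fixed x gives v²t² + 2Dt − x² = 0, so t = (√(D² + v²x²) − D)/v².
√(D² + v²x²) = √(0.394² + 0.954² × 52.0²) = 49.61; v² = 0.910116.
t = (49.61 − 0.394)/0.910116 = 54.1 days (vs. the pure-advection estimate x/v = 54.5 d).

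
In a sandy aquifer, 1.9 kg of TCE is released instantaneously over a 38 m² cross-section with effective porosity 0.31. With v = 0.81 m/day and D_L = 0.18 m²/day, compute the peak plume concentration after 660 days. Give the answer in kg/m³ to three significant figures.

The peak of an instantaneous 1D plume sits at x = vt; there the Gaussian factor is 1 and C_max = M/(n_e·A·√(4πDt)), where n_e·A is the pore area the mass is dissolved in.
√(4πDt) = √(4π × 0.18 × 660) = 38.64 m, so C_max = 1.9/(0.31 × 38 × 38.64) = 0.00417 kg/m³.

0.00417 kg/m³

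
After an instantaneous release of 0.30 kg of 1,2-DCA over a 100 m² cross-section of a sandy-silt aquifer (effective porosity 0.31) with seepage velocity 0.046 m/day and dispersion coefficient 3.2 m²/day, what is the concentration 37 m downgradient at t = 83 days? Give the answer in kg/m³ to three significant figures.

For an instantaneous plane source, C(x,t) = M/(n_e·A·√(4πDt)) · exp(−(x−vt)²/(4Dt)), with n_e·A the pore (flow) area.
Plume center vt = 0.046 × 83 = 3.818 m, so the well at 37 m is 33.182 m downgradient of the peak.
√(4πDt) = 57.77 m, giving peak height M/(n_e·A·√(4πDt)) = 0.30/(0.31 × 100 × 57.77) = 0.0001675 kg/m³.
(x−vt)²/(4Dt) = (33.182)²/(4 × 3.2 × 83) = 1.036; exp(−1.036) = 0.3549.
C = 0.0001675 × 0.3549 = 5.94e-05 kg/m³.

5.94e-05 kg/m³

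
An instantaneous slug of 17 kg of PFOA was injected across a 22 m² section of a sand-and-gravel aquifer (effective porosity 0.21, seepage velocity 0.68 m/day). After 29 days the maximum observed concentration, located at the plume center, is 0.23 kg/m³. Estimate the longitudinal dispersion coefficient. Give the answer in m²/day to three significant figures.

0.702 m²/day

At the plume center C_max = M/(n_e·A·√(4πDt)), so D = M²/(4πt·(n_e·A·C_max)²).
n_e·A·C_max = 0.21 × 22 × 0.23 = 1.063 kg/m.
D = 17²/(4π × 29 × 1.063²) = 0.702 m²/day.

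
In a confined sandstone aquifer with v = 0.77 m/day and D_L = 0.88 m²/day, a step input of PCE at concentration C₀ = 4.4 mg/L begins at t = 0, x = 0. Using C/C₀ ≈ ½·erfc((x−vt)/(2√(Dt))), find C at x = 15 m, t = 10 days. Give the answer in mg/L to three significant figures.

For a continuous step input, C/C₀ ≈ ½·erfc((x−vt)/(2√(Dt))).
vt = 0.77 × 10 = 7.7 m and 2√(Dt) = 2√(0.88 × 10) = 5.933 m.
Argument (x−vt)/(2√(Dt)) = (15 − 7.7)/5.933 = 1.230; ½·erfc(1.230) = 0.04097.
C = 4.4 × 0.04097 = 0.180 mg/L.

0.180 mg/L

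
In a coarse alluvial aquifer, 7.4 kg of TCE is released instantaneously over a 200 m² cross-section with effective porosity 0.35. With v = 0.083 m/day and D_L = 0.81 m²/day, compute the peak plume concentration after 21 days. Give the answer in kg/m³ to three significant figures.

The peak of an instantaneous 1D plume sits at x = vt; there the Gaussian factor is 1 and C_max = M/(n_e·A·√(4πDt)), where n_e·A is the pore area the mass is dissolved in.
√(4πDt) = √(4π × 0.81 × 21) = 14.62 m, so C_max = 7.4/(0.35 × 200 × 14.62) = 0.00723 kg/m³.

0.00723 kg/m³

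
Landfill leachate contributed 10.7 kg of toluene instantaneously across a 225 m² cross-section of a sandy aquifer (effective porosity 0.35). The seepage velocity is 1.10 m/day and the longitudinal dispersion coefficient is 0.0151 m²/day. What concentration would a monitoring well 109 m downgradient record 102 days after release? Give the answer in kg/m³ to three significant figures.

0.00586 kg/m³

For an instantaneous plane source, C(x,t) = M/(n_e·A·√(4πDt)) · exp(−(x−vt)²/(4Dt)), with n_e·A the pore (flow) area.
Plume center vt = 1.10 × 102 = 112.2 m, so the well at 109 m is 3.2 m upgradient of the peak.
√(4πDt) = 4.399 m, giving peak height M/(n_e·A·√(4πDt)) = 10.7/(0.35 × 225 × 4.399) = 0.03089 kg/m³.
(x−vt)²/(4Dt) = (-3.2)²/(4 × 0.0151 × 102) = 1.662; exp(−1.662) = 0.1898.
C = 0.03089 × 0.1898 = 0.00586 kg/m³.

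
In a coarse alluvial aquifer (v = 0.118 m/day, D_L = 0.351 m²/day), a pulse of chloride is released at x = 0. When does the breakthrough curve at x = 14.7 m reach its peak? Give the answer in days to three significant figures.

For the 1D instantaneous-source solution, setting ∂C/∂t = 0 at fixed x gives v²t² + 2Dt − x² = 0, so t = (√(D² + v²x²) − D)/v².
√(D² + v²x²) = √(0.351² + 0.118² × 14.7²) = 1.770; v² = 0.013924.
t = (1.770 − 0.351)/0.013924 = 102 days (vs. the pure-advection estimate x/v = 125 d).

102 days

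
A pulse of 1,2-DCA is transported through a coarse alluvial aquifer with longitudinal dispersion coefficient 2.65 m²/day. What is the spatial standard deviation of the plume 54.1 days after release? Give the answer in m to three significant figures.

Dispersive spreading gives a Gaussian with σ² = 2Dt; advection only shifts the center.
σ = √(2 × 2.65 × 54.1) = 16.9 m.

16.9 m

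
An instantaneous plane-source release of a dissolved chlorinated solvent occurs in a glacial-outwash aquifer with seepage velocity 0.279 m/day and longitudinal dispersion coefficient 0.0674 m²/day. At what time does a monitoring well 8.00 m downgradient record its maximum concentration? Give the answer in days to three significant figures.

For the 1D instantaneous-source solution, setting ∂C/∂t = 0 at fixed x gives v²t² + 2Dt − x² = 0, so t = (√(D² + v²x²) − D)/v².
√(D² + v²x²) = √(0.0674² + 0.279² × 8.00²) = 2.233; v² = 0.077841.
t = (2.233 − 0.0674)/0.077841 = 27.8 days (vs. the pure-advection estimate x/v = 28.7 d).

27.8 days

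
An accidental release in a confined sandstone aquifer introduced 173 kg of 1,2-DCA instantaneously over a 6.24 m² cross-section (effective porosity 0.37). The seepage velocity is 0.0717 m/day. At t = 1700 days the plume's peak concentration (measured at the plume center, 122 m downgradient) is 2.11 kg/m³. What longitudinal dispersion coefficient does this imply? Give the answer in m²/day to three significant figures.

At the plume center C_max = M/(n_e·A·√(4πDt)), so D = M²/(4πt·(n_e·A·C_max)²).
n_e·A·C_max = 0.37 × 6.24 × 2.11 = 4.872 kg/m.
D = 173²/(4π × 1700 × 4.872²) = 0.0590 m²/day.

0.0590 m²/day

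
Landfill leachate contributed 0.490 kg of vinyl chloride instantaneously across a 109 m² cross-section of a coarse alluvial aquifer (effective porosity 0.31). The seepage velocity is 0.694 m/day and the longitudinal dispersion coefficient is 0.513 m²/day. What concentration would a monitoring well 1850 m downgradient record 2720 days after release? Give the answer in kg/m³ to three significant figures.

8.49e-05 kg/m³

For an instantaneous plane source, C(x,t) = M/(n_e·A·√(4πDt)) · exp(−(x−vt)²/(4Dt)), with n_e·A the pore (flow) area.
Plume center vt = 0.694 × 2720 = 1887.68 m, so the well at 1850 m is 37.68 m upgradient of the peak.
√(4πDt) = 132.4 m, giving peak height M/(n_e·A·√(4πDt)) = 0.490/(0.31 × 109 × 132.4) = 0.0001095 kg/m³.
(x−vt)²/(4Dt) = (-37.68)²/(4 × 0.513 × 2720) = 0.2544; exp(−0.2544) = 0.7754.
C = 0.0001095 × 0.7754 = 8.49e-05 kg/m³.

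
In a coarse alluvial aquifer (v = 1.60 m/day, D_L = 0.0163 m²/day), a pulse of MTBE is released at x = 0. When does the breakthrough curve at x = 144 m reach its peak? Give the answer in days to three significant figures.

90.0 days

For the 1D instantaneous-source solution, setting ∂C/∂t = 0 at fixed x gives v²t² + 2Dt − x² = 0, so t = (√(D² + v²x²) − D)/v².
√(D² + v²x²) = √(0.0163² + 1.60² × 144²) = 230.4; v² = 2.56.
t = (230.4 − 0.0163)/2.56 = 90.0 days (vs. the pure-advection estimate x/v = 90.0 d).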